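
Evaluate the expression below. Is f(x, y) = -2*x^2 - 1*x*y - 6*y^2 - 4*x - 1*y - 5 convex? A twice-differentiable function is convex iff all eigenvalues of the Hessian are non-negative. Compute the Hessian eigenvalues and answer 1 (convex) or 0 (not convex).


The Hessian of f(x,y) = -2*x^2 - 1*x*y - 6*y^2 - 4*x - 1*y - 5 is:
H = [[-4, -1], [-1, -12]]
Trace = -4 - 12 = -16
Determinant = -4*-12 - (-1)^2 = 47
Discriminant = (-16)^2 - 4*47 = 68.0
Eigenvalues: lambda_1 = -12.1231, lambda_2 = -3.8769
The function is not convex.

0


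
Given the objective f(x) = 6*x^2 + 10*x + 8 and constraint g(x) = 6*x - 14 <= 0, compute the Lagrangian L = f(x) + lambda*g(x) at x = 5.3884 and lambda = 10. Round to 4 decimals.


Step 1: Evaluate f(x).
f(5.3884) = 6*5.3884^2 + 10*5.3884 + 8 = 236.0931
Step 2: Evaluate g(x).
g(5.3884) = 6*5.3884 - 14 = 18.3304
Step 3: Compute Lagrangian.
L = 236.0931 + 10*18.3304 = 419.3971


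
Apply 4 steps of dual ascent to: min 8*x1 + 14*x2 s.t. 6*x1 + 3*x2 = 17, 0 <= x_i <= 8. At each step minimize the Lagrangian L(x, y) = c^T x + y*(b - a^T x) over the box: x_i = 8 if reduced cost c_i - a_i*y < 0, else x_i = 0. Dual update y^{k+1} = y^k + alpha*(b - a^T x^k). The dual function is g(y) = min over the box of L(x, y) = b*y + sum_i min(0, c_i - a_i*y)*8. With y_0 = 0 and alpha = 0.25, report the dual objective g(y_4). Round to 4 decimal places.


Dual ascent for LP: min 8*x1 + 14*x2, 6*x1 + 3*x2 = 17, 0 <= x_i <= 8
Step 1: y^k = 0.0, reduced costs: (8.0, 14.0)
  x^k = (0.0, 0.0), subgradient = b - a^T x = 17.0
  y^{k+1} = 0.0 + 0.25*17.0 = 4.25
Step 2: y^k = 4.25, reduced costs: (-17.5, 1.25)
  x^k = (8.0, 0.0), subgradient = b - a^T x = -31.0
  y^{k+1} = 4.25 + 0.25*-31.0 = -3.5
Step 3: y^k = -3.5, reduced costs: (29.0, 24.5)
  x^k = (0.0, 0.0), subgradient = b - a^T x = 17.0
  y^{k+1} = -3.5 + 0.25*17.0 = 0.75
Step 4: y^k = 0.75, reduced costs: (3.5, 11.75)
  x^k = (0.0, 0.0), subgradient = b - a^T x = 17.0
  y^{k+1} = 0.75 + 0.25*17.0 = 5.0
Dual objective at y_4 = 5.0: reduced costs (-22.0, -1.0), box minimizer x = (8.0, 8.0)
g(y_4) = b*y + (c1 - a1*y)*x1 + (c2 - a2*y)*x2 = 17*5.0 + (-22.0)*8.0 + (-1.0)*8.0 = 85.0 - 176.0 - 8.0 = -99.0


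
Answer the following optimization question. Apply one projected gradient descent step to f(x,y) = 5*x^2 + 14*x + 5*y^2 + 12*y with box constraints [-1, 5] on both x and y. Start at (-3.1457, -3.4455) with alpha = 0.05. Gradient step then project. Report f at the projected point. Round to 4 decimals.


Step 1: Compute gradient at (-3.1457, -3.4455).
grad_x = 2*5*-3.1457 + 14 = -17.457
grad_y = 2*5*-3.4455 + 12 = -22.455
Step 2: Gradient step.
x_raw = -3.1457 - 0.05*-17.457 = -2.2729
y_raw = -3.4455 - 0.05*-22.455 = -2.3228
Step 3: Project onto [-1, 5].
x_proj = clip(-2.2729) = -1.0
y_proj = clip(-2.3228) = -1.0
Step 4: Evaluate f.
f(-1.0, -1.0) = -16.0


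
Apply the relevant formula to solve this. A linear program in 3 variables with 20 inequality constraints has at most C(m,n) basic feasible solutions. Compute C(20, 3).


Each vertex corresponds to some choice of n active constraints out of m, so the number of vertices is at most C(m, n) = m! / (n!(m-n)!).
m = 20, n = 3
Numerator: 20 * 19 * 18
Denominator: 3! = 6
C(20, 3) = 1140


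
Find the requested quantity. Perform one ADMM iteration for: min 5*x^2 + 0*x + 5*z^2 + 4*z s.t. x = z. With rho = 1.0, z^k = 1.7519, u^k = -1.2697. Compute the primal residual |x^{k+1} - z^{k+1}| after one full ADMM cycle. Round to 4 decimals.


ADMM iteration with rho = 1.0, z^k = 1.7519, u^k = -1.2697
Step 1: x-update.
Minimize 5*x^2 + 0*x + (1.0/2)*(x - 1.7519 - 1.2697)^2
FOC: (2*5 + 1.0)*x = 0 + 1.0*(1.7519 + 1.2697)
x^{k+1} = 0.2747
Step 2: z-update.
Minimize 5*z^2 + 4*z + (1.0/2)*(0.2747 - z - 1.2697)^2
FOC: (2*5 + 1.0)*z = -4 + 1.0*(0.2747 - 1.2697)
z^{k+1} = -0.4541
Step 3: u-update.
u^{k+1} = -1.2697 + 0.2747 + 0.4541 = -0.5409
Step 4: Primal residual = |0.2747 + 0.4541| = 0.7288


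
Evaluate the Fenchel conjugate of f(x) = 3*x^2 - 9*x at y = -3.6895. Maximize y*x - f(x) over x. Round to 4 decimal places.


f*(y) = sup_x {y*x - a*x^2 - b*x} = sup_x {(y-b)*x - a*x^2}
FOC: (y - b) - 2a*x = 0 => x* = (y - b)/(2a)
x* = (-3.6895 + 9)/(2*3) = 0.8851
f*(-3.6895) = (y-b)^2/(4a) = (-3.6895 + 9)^2/(4*3)
= 28.2014/12 = 2.3501


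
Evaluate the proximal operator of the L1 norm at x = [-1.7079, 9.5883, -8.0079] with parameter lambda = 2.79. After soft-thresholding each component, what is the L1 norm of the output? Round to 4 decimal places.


Soft-thresholding with lambda = 2.79:
prox(-1.7079) = sign(-1.7079)*max(|-1.7079| - 2.79, 0) = 0.0
prox(9.5883) = sign(9.5883)*max(|9.5883| - 2.79, 0) = 6.7983
prox(-8.0079) = sign(-8.0079)*max(|-8.0079| - 2.79, 0) = -5.2179
prox(x) = [0.0, 6.7983, -5.2179]
||prox(x)||_1 = 0.0 + 6.7983 + 5.2179 = 12.0162


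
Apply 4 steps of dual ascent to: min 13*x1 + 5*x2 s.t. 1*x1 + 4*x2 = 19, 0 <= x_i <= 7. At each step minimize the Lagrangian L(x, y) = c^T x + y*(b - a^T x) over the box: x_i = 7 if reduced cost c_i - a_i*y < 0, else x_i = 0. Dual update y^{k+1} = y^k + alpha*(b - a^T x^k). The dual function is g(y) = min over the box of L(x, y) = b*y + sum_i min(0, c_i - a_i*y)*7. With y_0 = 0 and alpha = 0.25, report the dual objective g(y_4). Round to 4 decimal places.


Dual ascent for LP: min 13*x1 + 5*x2, 1*x1 + 4*x2 = 19, 0 <= x_i <= 7
Step 1: y^k = 0.0, reduced costs: (13.0, 5.0)
  x^k = (0.0, 0.0), subgradient = b - a^T x = 19.0
  y^{k+1} = 0.0 + 0.25*19.0 = 4.75
Step 2: y^k = 4.75, reduced costs: (8.25, -14.0)
  x^k = (0.0, 7.0), subgradient = b - a^T x = -9.0
  y^{k+1} = 4.75 + 0.25*-9.0 = 2.5
Step 3: y^k = 2.5, reduced costs: (10.5, -5.0)
  x^k = (0.0, 7.0), subgradient = b - a^T x = -9.0
  y^{k+1} = 2.5 + 0.25*-9.0 = 0.25
Step 4: y^k = 0.25, reduced costs: (12.75, 4.0)
  x^k = (0.0, 0.0), subgradient = b - a^T x = 19.0
  y^{k+1} = 0.25 + 0.25*19.0 = 5.0
Dual objective at y_4 = 5.0: reduced costs (8.0, -15.0), box minimizer x = (0.0, 7.0)
g(y_4) = b*y + (c1 - a1*y)*x1 + (c2 - a2*y)*x2 = 19*5.0 + 8.0*0.0 + (-15.0)*7.0 = 95.0 + 0.0 - 105.0 = -10.0


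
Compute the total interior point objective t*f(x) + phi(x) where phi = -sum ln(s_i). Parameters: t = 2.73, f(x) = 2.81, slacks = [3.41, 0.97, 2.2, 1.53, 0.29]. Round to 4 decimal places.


Step 1: Compute log-barrier.
ln values: [1.2267, -0.0305, 0.7885, 0.4253, -1.2379]
phi = -(1.2267 - 0.0305 + 0.7885 + 0.4253 - 1.2379) = -1.1721
Step 2: Compute augmented objective.
t*f(x) = 2.73*2.81 = 7.6713
Total = 7.6713 - 1.1721 = 6.4992


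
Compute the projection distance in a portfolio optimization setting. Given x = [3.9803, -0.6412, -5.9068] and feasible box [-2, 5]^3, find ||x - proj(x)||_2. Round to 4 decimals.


Project each component onto [-2, 5].
clip(3.9803) = 3.9803, clip(-0.6412) = -0.6412, clip(-5.9068) = -2.0
Projection = [3.9803, -0.6412, -2.0]
Squared diffs: [0.0, 0.0, 15.2631]
Distance = sqrt(15.2631) = 3.9068


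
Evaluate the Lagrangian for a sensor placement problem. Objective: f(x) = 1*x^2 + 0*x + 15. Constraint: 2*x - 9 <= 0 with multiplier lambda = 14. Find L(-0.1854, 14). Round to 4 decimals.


Step 1: Evaluate f(x).
f(-0.1854) = 1*(-0.1854)^2 + 0*(-0.1854) + 15 = 15.0344
Step 2: Evaluate g(x).
g(-0.1854) = 2*-0.1854 - 9 = -9.3708
Step 3: Compute Lagrangian.
L = 15.0344 + 14*-9.3708 = -116.1568


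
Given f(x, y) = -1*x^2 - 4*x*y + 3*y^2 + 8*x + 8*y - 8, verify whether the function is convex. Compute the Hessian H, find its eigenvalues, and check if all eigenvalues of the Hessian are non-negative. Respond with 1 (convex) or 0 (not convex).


The Hessian of f(x,y) = -1*x^2 - 4*x*y + 3*y^2 + 8*x + 8*y - 8 is:
H = [[-2, -4], [-4, 6]]
Trace = -2 + 6 = 4
Determinant = -2*6 - (-4)^2 = -28
Discriminant = (4)^2 - 4*-28 = 128.0
Eigenvalues: lambda_1 = -3.6569, lambda_2 = 7.6569
The function is not convex.

0


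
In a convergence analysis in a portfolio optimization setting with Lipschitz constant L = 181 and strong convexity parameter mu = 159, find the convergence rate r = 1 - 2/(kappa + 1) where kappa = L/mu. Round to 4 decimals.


Step 1: Compute the condition number.
kappa = L/mu = 181/159 = 1.1384
Step 2: Compute the convergence rate.
r = 1 - 2/(kappa + 1) = 1 - 2*mu/(L + mu) = (L - mu)/(L + mu) = 22/340 = 0.0647


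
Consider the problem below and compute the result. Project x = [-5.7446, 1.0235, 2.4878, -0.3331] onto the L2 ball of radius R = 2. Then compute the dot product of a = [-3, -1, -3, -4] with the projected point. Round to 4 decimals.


Step 1: Compute ||x|| (intermediates to 6 decimals).
||x|| = sqrt((-5.7446)^2 + 1.0235^2 + 2.4878^2 + (-0.3331)^2) = 6.352014
Step 2: Project.
Since ||x|| > R, scale = R/||x|| = 2/6.352014 = 0.314861, proj(x) = scale * x
proj(x) = [-1.808751, 0.32226, 0.783311, -0.10488]
Step 3: Dot product.
a^T * proj(x) = -3*(-1.808751) - 1*0.32226 - 3*0.783311 - 4*(-0.10488) = 3.1736


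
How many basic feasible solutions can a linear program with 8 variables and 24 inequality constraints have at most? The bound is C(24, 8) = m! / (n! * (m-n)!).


Each vertex corresponds to some choice of n active constraints out of m, so the number of vertices is at most C(m, n) = m! / (n!(m-n)!).
m = 24, n = 8
Numerator: 24 * 23 * 22 * 21 * 20 * 19 * 18 * 17
Denominator: 8! = 40320
C(24, 8) = 735471


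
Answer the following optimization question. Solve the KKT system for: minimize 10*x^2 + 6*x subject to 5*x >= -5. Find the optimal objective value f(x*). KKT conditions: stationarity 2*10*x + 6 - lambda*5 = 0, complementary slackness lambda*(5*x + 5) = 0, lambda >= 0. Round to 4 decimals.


Step 1: Try lambda = 0 (constraint inactive).
Stationarity: 2*10*x + 6 = 0
x* = -6/(2*10) = -0.3
Check constraint: 5*-0.3 = -1.5 >= -5 -- satisfied.
Step 2: Compute optimal value.
f(x*) = 10*(-0.3)^2 + 6*(-0.3) = -0.9


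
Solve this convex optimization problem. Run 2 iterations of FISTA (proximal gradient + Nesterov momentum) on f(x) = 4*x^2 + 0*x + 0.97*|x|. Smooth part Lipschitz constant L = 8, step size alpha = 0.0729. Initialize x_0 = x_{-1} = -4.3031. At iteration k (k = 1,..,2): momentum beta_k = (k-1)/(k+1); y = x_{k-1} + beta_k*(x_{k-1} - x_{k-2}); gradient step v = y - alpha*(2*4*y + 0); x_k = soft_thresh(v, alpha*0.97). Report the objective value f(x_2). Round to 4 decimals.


FISTA on f(x) = 4*x^2 + 0*x + 0.97*|x|
L = 8, alpha = 0.0729
Iteration 1: beta = 0.0, y = -4.3031 + 0.0*(-4.3031 + 4.3031) = -4.3031
  grad(y) = -34.4248, v = y - alpha*grad = -1.7935
  prox(v) = soft_thresh(-1.7935, 0.0707) = -1.7228
Iteration 2: beta = 0.3333, y = -1.7228 + 0.3333*(-1.7228 + 4.3031) = -0.8627
  grad(y) = -6.9018, v = y - alpha*grad = -0.3596
  prox(v) = soft_thresh(-0.3596, 0.0707) = -0.2889
f(x_2) = 4*(-0.2889)^2 + 0*(-0.2889) + 0.97*|-0.2889| = 0.614


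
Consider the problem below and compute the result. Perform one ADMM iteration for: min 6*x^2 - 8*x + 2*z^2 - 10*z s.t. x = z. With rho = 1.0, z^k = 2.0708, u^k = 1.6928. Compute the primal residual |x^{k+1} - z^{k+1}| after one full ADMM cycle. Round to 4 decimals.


ADMM iteration with rho = 1.0, z^k = 2.0708, u^k = 1.6928
Step 1: x-update.
Minimize 6*x^2 - 8*x + (1.0/2)*(x - 2.0708 + 1.6928)^2
FOC: (2*6 + 1.0)*x = 8 + 1.0*(2.0708 - 1.6928)
x^{k+1} = 0.6445
Step 2: z-update.
Minimize 2*z^2 - 10*z + (1.0/2)*(0.6445 - z + 1.6928)^2
FOC: (2*2 + 1.0)*z = 10 + 1.0*(0.6445 + 1.6928)
z^{k+1} = 2.4675
Step 3: u-update.
u^{k+1} = 1.6928 + 0.6445 - 2.4675 = -0.1302
Step 4: Primal residual = |0.6445 - 2.4675| = 1.823


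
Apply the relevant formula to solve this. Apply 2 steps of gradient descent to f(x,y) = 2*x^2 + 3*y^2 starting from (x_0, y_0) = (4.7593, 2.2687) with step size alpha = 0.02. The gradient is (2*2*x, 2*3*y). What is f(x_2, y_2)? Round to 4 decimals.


Gradient descent on f(x,y) = 2*x^2 + 3*y^2.
Starting point: (4.7593, 2.2687), alpha = 0.02
Step 1: grad_x = 2*2*4.7593 = 19.0372, grad_y = 2*3*2.2687 = 13.6122
  x_1 = 4.7593 - 0.02*19.0372 = 4.3786
  y_1 = 2.2687 - 0.02*13.6122 = 1.9965
Step 2: grad_x = 2*2*4.3786 = 17.5142, grad_y = 2*3*1.9965 = 11.9787
  x_2 = 4.3786 - 0.02*17.5142 = 4.0283
  y_2 = 1.9965 - 0.02*11.9787 = 1.7569
f(4.0283, 1.7569) = 2*4.0283^2 + 3*1.7569^2 = 41.7138


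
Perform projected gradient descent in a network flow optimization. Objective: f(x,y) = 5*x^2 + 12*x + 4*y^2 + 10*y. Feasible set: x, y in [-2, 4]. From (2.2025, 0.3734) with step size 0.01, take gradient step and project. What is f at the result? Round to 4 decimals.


Step 1: Compute gradient at (2.2025, 0.3734).
grad_x = 2*5*2.2025 + 12 = 34.025
grad_y = 2*4*0.3734 + 10 = 12.9872
Step 2: Gradient step.
x_raw = 2.2025 - 0.01*34.025 = 1.8623
y_raw = 0.3734 - 0.01*12.9872 = 0.2435
Step 3: Project onto [-2, 4].
x_proj = clip(1.8623) = 1.8623
y_proj = clip(0.2435) = 0.2435
Step 4: Evaluate f.
f(1.8623, 0.2435) = 42.3594


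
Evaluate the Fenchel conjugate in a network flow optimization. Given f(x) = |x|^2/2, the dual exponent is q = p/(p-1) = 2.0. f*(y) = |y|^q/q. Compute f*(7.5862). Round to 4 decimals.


The conjugate exponent q satisfies 1/p + 1/q = 1.
p = 2, so q = 2/(2 - 1) = 2.0
|y|^q = 7.5862^2.0 = 57.5504
f*(7.5862) = 57.5504 / 2.0 = 28.7752


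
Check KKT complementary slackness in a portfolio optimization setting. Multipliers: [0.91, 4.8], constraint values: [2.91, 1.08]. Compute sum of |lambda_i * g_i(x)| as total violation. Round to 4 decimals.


KKT complementary slackness check:
lambda_1 * g_1 = 0.91 * 2.91 = 2.6481
lambda_2 * g_2 = 4.8 * 1.08 = 5.184
Total violation = 2.6481 + 5.184 = 7.8321


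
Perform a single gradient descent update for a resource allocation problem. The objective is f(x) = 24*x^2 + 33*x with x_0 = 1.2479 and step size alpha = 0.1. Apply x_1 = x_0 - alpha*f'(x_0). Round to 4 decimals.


We compute the gradient at x_0 and apply the update.
f'(x) = 48*x + 33
f'(1.2479) = 48*1.2479 + 33 = 92.8992
x_1 = 1.2479 - 0.1*92.8992 = -8.042


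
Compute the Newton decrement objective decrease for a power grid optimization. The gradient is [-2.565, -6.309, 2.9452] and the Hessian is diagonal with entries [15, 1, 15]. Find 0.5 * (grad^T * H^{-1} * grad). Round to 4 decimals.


Step 1: H is diagonal, so H^(-1) * g = [-0.171, -6.309, 0.1963].
Step 2: g^T H^(-1) g = sum_i g_i^2 / H_ii
  = (-2.565)^2/15 + (-6.309)^2/1 + (2.9452)^2/15
  = 0.4386 + 39.8035 + 0.5783 = 40.8204
Step 3: Objective decrease = 0.5 * g^T H^(-1) g = 20.4102


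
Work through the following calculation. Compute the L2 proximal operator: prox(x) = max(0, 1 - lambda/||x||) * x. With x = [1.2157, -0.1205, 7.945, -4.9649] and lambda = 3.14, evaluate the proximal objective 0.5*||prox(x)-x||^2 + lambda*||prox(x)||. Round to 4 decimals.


Step 1: Compute ||x||.
||x|| = 9.4481
Step 2: Compute scaling factor.
scale = max(0, 1 - 3.14/9.4481) = 0.6677
Step 3: prox(x) = [0.8117, -0.0805, 5.3045, -3.3148]
||prox(x)|| = 6.3081
Step 4: Proximal objective.
0.5*||prox-x||^2 = 4.9298
lambda*||prox|| = 19.8074
Total = 24.7371


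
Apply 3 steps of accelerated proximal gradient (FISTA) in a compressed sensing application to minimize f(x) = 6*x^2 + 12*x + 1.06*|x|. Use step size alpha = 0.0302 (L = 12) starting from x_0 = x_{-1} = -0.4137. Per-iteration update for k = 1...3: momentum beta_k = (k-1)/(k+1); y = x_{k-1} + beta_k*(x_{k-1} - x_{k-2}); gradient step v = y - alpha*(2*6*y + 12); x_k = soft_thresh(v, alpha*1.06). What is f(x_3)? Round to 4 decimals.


FISTA on f(x) = 6*x^2 + 12*x + 1.06*|x|
L = 12, alpha = 0.0302
Iteration 1: beta = 0.0, y = -0.4137 + 0.0*(-0.4137 + 0.4137) = -0.4137
  grad(y) = 7.0356, v = y - alpha*grad = -0.6262
  prox(v) = soft_thresh(-0.6262, 0.032) = -0.5942
Iteration 2: beta = 0.3333, y = -0.5942 + 0.3333*(-0.5942 + 0.4137) = -0.6543
  grad(y) = 4.1482, v = y - alpha*grad = -0.7796
  prox(v) = soft_thresh(-0.7796, 0.032) = -0.7476
Iteration 3: beta = 0.5, y = -0.7476 + 0.5*(-0.7476 + 0.5942) = -0.8243
  grad(y) = 2.1085, v = y - alpha*grad = -0.888
  prox(v) = soft_thresh(-0.888, 0.032) = -0.856
f(x_3) = 6*(-0.856)^2 + 12*(-0.856) + 1.06*|-0.856| = -4.9682


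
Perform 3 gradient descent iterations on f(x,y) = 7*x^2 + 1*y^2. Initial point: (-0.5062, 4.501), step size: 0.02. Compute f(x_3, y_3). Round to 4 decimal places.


Gradient descent on f(x,y) = 7*x^2 + 1*y^2.
Starting point: (-0.5062, 4.501), alpha = 0.02
Step 1: grad_x = 2*7*-0.5062 = -7.0868, grad_y = 2*1*4.501 = 9.002
  x_1 = -0.5062 - 0.02*-7.0868 = -0.3645
  y_1 = 4.501 - 0.02*9.002 = 4.321
Step 2: grad_x = 2*7*-0.3645 = -5.1025, grad_y = 2*1*4.321 = 8.6419
  x_2 = -0.3645 - 0.02*-5.1025 = -0.2624
  y_2 = 4.321 - 0.02*8.6419 = 4.1481
Step 3: grad_x = 2*7*-0.2624 = -3.6738, grad_y = 2*1*4.1481 = 8.2962
  x_3 = -0.2624 - 0.02*-3.6738 = -0.1889
  y_3 = 4.1481 - 0.02*8.2962 = 3.9822
f(-0.1889, 3.9822) = 7*(-0.1889)^2 + 1*3.9822^2 = 16.1078


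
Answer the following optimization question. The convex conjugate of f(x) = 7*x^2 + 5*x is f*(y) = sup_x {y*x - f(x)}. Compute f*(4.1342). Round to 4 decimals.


f*(y) = sup_x {y*x - a*x^2 - b*x} = sup_x {(y-b)*x - a*x^2}
FOC: (y - b) - 2a*x = 0 => x* = (y - b)/(2a)
x* = (4.1342 - 5)/(2*7) = -0.0618
f*(4.1342) = (y-b)^2/(4a) = (4.1342 - 5)^2/(4*7)
= 0.7496/28 = 0.0268


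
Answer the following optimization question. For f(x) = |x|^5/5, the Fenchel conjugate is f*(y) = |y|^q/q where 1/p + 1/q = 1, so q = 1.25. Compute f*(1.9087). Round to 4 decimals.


The conjugate exponent q satisfies 1/p + 1/q = 1.
p = 5, so q = 5/(5 - 1) = 1.25
|y|^q = 1.9087^1.25 = 2.2435
f*(1.9087) = 2.2435 / 1.25 = 1.7948


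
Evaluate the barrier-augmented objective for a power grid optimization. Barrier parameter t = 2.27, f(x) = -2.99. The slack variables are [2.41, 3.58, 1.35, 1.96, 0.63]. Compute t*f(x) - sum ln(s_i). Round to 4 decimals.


Step 1: Compute log-barrier.
ln values: [0.8796, 1.2754, 0.3001, 0.6729, -0.462]
phi = -(0.8796 + 1.2754 + 0.3001 + 0.6729 - 0.462) = -2.666
Step 2: Compute augmented objective.
t*f(x) = 2.27*-2.99 = -6.7873
Total = -6.7873 - 2.666 = -9.4533


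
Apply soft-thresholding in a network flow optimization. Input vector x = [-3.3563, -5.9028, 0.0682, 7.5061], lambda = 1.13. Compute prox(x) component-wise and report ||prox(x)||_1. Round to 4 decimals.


Soft-thresholding with lambda = 1.13:
prox(-3.3563) = sign(-3.3563)*max(|-3.3563| - 1.13, 0) = -2.2263
prox(-5.9028) = sign(-5.9028)*max(|-5.9028| - 1.13, 0) = -4.7728
prox(0.0682) = sign(0.0682)*max(|0.0682| - 1.13, 0) = 0.0
prox(7.5061) = sign(7.5061)*max(|7.5061| - 1.13, 0) = 6.3761
prox(x) = [-2.2263, -4.7728, 0.0, 6.3761]
||prox(x)||_1 = 2.2263 + 4.7728 + 0.0 + 6.3761 = 13.3752


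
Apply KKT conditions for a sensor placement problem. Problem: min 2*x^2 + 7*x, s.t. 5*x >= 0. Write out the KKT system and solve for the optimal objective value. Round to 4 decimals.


Step 1: Try lambda = 0 (constraint inactive).
x_unc = -7/(2*2) = -1.75
Check: 5*-1.75 = -8.75 < 0 -- violated!
Step 2: Constraint must be active: 5*x = 0
x* = 0/5 = 0.0
lambda = (2*2*0.0 + 7)/5 = 1.4
Step 3: Compute optimal value.
f(x*) = 2*0.0^2 + 7*0.0 = 0.0


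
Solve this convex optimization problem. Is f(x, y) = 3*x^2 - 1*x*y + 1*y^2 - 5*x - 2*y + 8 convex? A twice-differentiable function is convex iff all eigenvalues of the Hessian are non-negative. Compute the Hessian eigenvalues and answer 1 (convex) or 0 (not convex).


The Hessian of f(x,y) = 3*x^2 - 1*x*y + 1*y^2 - 5*x - 2*y + 8 is:
H = [[6, -1], [-1, 2]]
Trace = 6 + 2 = 8
Determinant = 6*2 - (-1)^2 = 11
Discriminant = (8)^2 - 4*11 = 20.0
Eigenvalues: lambda_1 = 1.7639, lambda_2 = 6.2361
The function is convex.

1


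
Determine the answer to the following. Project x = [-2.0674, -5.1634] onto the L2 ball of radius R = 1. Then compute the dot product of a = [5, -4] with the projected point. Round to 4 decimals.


Step 1: Compute ||x|| (intermediates to 6 decimals).
||x|| = sqrt((-2.0674)^2 + (-5.1634)^2) = 5.56191
Step 2: Project.
Since ||x|| > R, scale = R/||x|| = 1/5.56191 = 0.179794, proj(x) = scale * x
proj(x) = [-0.371706, -0.928348]
Step 3: Dot product.
a^T * proj(x) = 5*(-0.371706) - 4*(-0.928348) = 1.8549


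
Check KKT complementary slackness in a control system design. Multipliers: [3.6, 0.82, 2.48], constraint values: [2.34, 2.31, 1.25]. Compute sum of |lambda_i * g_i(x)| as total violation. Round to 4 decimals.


KKT complementary slackness check:
lambda_1 * g_1 = 3.6 * 2.34 = 8.424
lambda_2 * g_2 = 0.82 * 2.31 = 1.8942
lambda_3 * g_3 = 2.48 * 1.25 = 3.1
Total violation = 8.424 + 1.8942 + 3.1 = 13.4182


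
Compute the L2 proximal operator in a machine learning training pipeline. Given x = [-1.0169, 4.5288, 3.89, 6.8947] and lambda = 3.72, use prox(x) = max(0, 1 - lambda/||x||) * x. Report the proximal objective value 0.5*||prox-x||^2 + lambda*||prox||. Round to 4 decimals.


Step 1: Compute ||x||.
||x|| = 9.1768
Step 2: Compute scaling factor.
scale = max(0, 1 - 3.72/9.1768) = 0.5946
Step 3: prox(x) = [-0.6047, 2.693, 2.3131, 4.0998]
||prox(x)|| = 5.4568
Step 4: Proximal objective.
0.5*||prox-x||^2 = 6.9192
lambda*||prox|| = 20.2993
Total = 27.2184


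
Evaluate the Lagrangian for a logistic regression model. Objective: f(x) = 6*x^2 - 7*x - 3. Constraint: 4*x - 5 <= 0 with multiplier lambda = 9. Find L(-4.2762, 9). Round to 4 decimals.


Step 1: Evaluate f(x).
f(-4.2762) = 6*(-4.2762)^2 - 7*(-4.2762) - 3 = 136.6487
Step 2: Evaluate g(x).
g(-4.2762) = 4*-4.2762 - 5 = -22.1048
Step 3: Compute Lagrangian.
L = 136.6487 + 9*-22.1048 = -62.2945


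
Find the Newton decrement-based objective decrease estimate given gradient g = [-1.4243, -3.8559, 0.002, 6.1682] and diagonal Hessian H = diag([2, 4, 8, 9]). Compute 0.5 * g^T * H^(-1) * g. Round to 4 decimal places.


Step 1: H is diagonal, so H^(-1) * g = [-0.7122, -0.964, 0.0003, 0.6854].
Step 2: g^T H^(-1) g = sum_i g_i^2 / H_ii
  = (-1.4243)^2/2 + (-3.8559)^2/4 + (0.002)^2/8 + (6.1682)^2/9
  = 1.0143 + 3.717 + 0.0 + 4.2274 = 8.9587
Step 3: Objective decrease = 0.5 * g^T H^(-1) g = 4.4794


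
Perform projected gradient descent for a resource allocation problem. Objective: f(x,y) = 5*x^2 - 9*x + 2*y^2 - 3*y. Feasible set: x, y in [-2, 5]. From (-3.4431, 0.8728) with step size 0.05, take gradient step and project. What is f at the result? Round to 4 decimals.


Step 1: Compute gradient at (-3.4431, 0.8728).
grad_x = 2*5*-3.4431 - 9 = -43.431
grad_y = 2*2*0.8728 - 3 = 0.4912
Step 2: Gradient step.
x_raw = -3.4431 - 0.05*-43.431 = -1.2716
y_raw = 0.8728 - 0.05*0.4912 = 0.8482
Step 3: Project onto [-2, 5].
x_proj = clip(-1.2716) = -1.2716
y_proj = clip(0.8482) = 0.8482
Step 4: Evaluate f.
f(-1.2716, 0.8482) = 18.4224


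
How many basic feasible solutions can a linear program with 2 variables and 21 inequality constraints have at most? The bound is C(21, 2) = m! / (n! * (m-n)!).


Each vertex corresponds to some choice of n active constraints out of m, so the number of vertices is at most C(m, n) = m! / (n!(m-n)!).
m = 21, n = 2
Numerator: 21 * 20
Denominator: 2! = 2
C(21, 2) = 210


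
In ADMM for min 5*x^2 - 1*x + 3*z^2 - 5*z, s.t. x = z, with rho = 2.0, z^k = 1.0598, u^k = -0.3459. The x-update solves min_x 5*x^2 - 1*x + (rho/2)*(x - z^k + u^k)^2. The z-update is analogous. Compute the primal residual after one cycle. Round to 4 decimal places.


ADMM iteration with rho = 2.0, z^k = 1.0598, u^k = -0.3459
Step 1: x-update.
Minimize 5*x^2 - 1*x + (2.0/2)*(x - 1.0598 - 0.3459)^2
FOC: (2*5 + 2.0)*x = 1 + 2.0*(1.0598 + 0.3459)
x^{k+1} = 0.3176
Step 2: z-update.
Minimize 3*z^2 - 5*z + (2.0/2)*(0.3176 - z - 0.3459)^2
FOC: (2*3 + 2.0)*z = 5 + 2.0*(0.3176 - 0.3459)
z^{k+1} = 0.6179
Step 3: u-update.
u^{k+1} = -0.3459 + 0.3176 - 0.6179 = -0.6462
Step 4: Primal residual = |0.3176 - 0.6179| = 0.3003


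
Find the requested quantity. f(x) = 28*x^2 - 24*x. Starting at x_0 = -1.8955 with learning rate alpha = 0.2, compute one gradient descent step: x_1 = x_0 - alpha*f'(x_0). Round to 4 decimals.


We compute the gradient at x_0 and apply the update.
f'(x) = 56*x - 24
f'(-1.8955) = 56*-1.8955 - 24 = -130.148
x_1 = -1.8955 - 0.2*-130.148 = 24.1341


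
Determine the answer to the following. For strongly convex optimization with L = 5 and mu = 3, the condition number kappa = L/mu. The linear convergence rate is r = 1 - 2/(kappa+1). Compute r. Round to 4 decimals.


Step 1: Compute the condition number.
kappa = L/mu = 5/3 = 1.6667
Step 2: Compute the convergence rate.
r = 1 - 2/(kappa + 1) = 1 - 2*mu/(L + mu) = (L - mu)/(L + mu) = 2/8 = 0.25


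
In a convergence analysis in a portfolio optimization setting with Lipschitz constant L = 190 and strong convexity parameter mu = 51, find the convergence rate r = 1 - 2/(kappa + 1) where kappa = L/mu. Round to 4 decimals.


Step 1: Compute the condition number.
kappa = L/mu = 190/51 = 3.7255
Step 2: Compute the convergence rate.
r = 1 - 2/(kappa + 1) = 1 - 2*mu/(L + mu) = (L - mu)/(L + mu) = 139/241 = 0.5768


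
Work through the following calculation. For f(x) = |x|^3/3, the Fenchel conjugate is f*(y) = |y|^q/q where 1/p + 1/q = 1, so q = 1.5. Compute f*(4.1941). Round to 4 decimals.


The conjugate exponent q satisfies 1/p + 1/q = 1.
p = 3, so q = 3/(3 - 1) = 1.5
|y|^q = 4.1941^1.5 = 8.5893
f*(4.1941) = 8.5893 / 1.5 = 5.7262


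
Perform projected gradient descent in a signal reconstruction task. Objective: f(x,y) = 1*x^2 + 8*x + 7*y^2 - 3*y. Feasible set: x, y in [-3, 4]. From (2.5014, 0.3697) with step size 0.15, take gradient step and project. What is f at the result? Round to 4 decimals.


Step 1: Compute gradient at (2.5014, 0.3697).
grad_x = 2*1*2.5014 + 8 = 13.0028
grad_y = 2*7*0.3697 - 3 = 2.1758
Step 2: Gradient step.
x_raw = 2.5014 - 0.15*13.0028 = 0.551
y_raw = 0.3697 - 0.15*2.1758 = 0.0433
Step 3: Project onto [-3, 4].
x_proj = clip(0.551) = 0.551
y_proj = clip(0.0433) = 0.0433
Step 4: Evaluate f.
f(0.551, 0.0433) = 4.5946


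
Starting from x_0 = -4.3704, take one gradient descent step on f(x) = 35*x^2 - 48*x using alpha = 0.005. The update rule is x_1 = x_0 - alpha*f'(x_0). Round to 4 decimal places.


We compute the gradient at x_0 and apply the update.
f'(x) = 70*x - 48
f'(-4.3704) = 70*-4.3704 - 48 = -353.928
x_1 = -4.3704 - 0.005*-353.928 = -2.6008


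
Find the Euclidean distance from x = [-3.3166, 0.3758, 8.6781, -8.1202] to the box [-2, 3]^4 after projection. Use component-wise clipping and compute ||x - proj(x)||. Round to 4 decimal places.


Project each component onto [-2, 3].
clip(-3.3166) = -2.0, clip(0.3758) = 0.3758, clip(8.6781) = 3.0, clip(-8.1202) = -2.0
Projection = [-2.0, 0.3758, 3.0, -2.0]
Squared diffs: [1.7334, 0.0, 32.2408, 37.4568]
Distance = sqrt(71.431) = 8.4517


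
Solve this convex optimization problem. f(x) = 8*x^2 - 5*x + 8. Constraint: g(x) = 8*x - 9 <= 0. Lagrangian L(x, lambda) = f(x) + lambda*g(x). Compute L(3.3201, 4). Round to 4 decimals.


Step 1: Evaluate f(x).
f(3.3201) = 8*3.3201^2 - 5*3.3201 + 8 = 79.584
Step 2: Evaluate g(x).
g(3.3201) = 8*3.3201 - 9 = 17.5608
Step 3: Compute Lagrangian.
L = 79.584 + 4*17.5608 = 149.8272


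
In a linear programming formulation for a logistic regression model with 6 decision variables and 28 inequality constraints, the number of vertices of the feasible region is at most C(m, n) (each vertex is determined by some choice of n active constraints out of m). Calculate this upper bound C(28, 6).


Each vertex corresponds to some choice of n active constraints out of m, so the number of vertices is at most C(m, n) = m! / (n!(m-n)!).
m = 28, n = 6
Numerator: 28 * 27 * 26 * 25 * 24 * 23
Denominator: 6! = 720
C(28, 6) = 376740


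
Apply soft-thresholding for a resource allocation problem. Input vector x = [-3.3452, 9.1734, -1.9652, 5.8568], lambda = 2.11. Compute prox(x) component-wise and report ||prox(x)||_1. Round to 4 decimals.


Soft-thresholding with lambda = 2.11:
prox(-3.3452) = sign(-3.3452)*max(|-3.3452| - 2.11, 0) = -1.2352
prox(9.1734) = sign(9.1734)*max(|9.1734| - 2.11, 0) = 7.0634
prox(-1.9652) = sign(-1.9652)*max(|-1.9652| - 2.11, 0) = 0.0
prox(5.8568) = sign(5.8568)*max(|5.8568| - 2.11, 0) = 3.7468
prox(x) = [-1.2352, 7.0634, 0.0, 3.7468]
||prox(x)||_1 = 1.2352 + 7.0634 + 0.0 + 3.7468 = 12.0454


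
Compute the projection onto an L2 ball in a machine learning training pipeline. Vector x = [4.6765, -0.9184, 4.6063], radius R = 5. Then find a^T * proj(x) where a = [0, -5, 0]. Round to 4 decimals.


Step 1: Compute ||x|| (intermediates to 6 decimals).
||x|| = sqrt(4.6765^2 + (-0.9184)^2 + 4.6063^2) = 6.628055
Step 2: Project.
Since ||x|| > R, scale = R/||x|| = 5/6.628055 = 0.754369, proj(x) = scale * x
proj(x) = [3.527807, -0.692812, 3.47485]
Step 3: Dot product.
a^T * proj(x) = 0*3.527807 - 5*(-0.692812) + 0*3.47485 = 3.4641


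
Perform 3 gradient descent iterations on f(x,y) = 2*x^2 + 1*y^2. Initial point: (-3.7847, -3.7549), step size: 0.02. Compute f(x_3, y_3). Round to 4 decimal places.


Gradient descent on f(x,y) = 2*x^2 + 1*y^2.
Starting point: (-3.7847, -3.7549), alpha = 0.02
Step 1: grad_x = 2*2*-3.7847 = -15.1388, grad_y = 2*1*-3.7549 = -7.5098
  x_1 = -3.7847 - 0.02*-15.1388 = -3.4819
  y_1 = -3.7549 - 0.02*-7.5098 = -3.6047
Step 2: grad_x = 2*2*-3.4819 = -13.9277, grad_y = 2*1*-3.6047 = -7.2094
  x_2 = -3.4819 - 0.02*-13.9277 = -3.2034
  y_2 = -3.6047 - 0.02*-7.2094 = -3.4605
Step 3: grad_x = 2*2*-3.2034 = -12.8135, grad_y = 2*1*-3.4605 = -6.921
  x_3 = -3.2034 - 0.02*-12.8135 = -2.9471
  y_3 = -3.4605 - 0.02*-6.921 = -3.3221
f(-2.9471, -3.3221) = 2*(-2.9471)^2 + 1*(-3.3221)^2 = 28.4071


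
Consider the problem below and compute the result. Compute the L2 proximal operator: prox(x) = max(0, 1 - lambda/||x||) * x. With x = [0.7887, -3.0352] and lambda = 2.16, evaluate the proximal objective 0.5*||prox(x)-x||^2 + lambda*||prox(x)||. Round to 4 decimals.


Step 1: Compute ||x||.
||x|| = 3.136
Step 2: Compute scaling factor.
scale = max(0, 1 - 2.16/3.136) = 0.3112
Step 3: prox(x) = [0.2455, -0.9446]
||prox(x)|| = 0.976
Step 4: Proximal objective.
0.5*||prox-x||^2 = 2.3328
lambda*||prox|| = 2.1082
Total = 4.441


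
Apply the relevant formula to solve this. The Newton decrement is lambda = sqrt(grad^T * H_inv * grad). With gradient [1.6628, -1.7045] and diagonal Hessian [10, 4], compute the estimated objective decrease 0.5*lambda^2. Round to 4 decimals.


Step 1: H is diagonal, so H^(-1) * g = [0.1663, -0.4261].
Step 2: g^T H^(-1) g = sum_i g_i^2 / H_ii
  = (1.6628)^2/10 + (-1.7045)^2/4
  = 0.2765 + 0.7263 = 1.0028
Step 3: Objective decrease = 0.5 * g^T H^(-1) g = 0.5014


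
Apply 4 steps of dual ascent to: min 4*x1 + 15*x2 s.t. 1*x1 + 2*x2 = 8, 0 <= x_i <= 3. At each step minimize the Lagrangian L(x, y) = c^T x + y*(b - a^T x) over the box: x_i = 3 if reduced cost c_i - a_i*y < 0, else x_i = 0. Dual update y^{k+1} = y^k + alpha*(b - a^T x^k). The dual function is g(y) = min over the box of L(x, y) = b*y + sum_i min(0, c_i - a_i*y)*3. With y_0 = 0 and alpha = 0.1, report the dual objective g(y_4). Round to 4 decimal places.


Dual ascent for LP: min 4*x1 + 15*x2, 1*x1 + 2*x2 = 8, 0 <= x_i <= 3
Step 1: y^k = 0.0, reduced costs: (4.0, 15.0)
  x^k = (0.0, 0.0), subgradient = b - a^T x = 8.0
  y^{k+1} = 0.0 + 0.1*8.0 = 0.8
Step 2: y^k = 0.8, reduced costs: (3.2, 13.4)
  x^k = (0.0, 0.0), subgradient = b - a^T x = 8.0
  y^{k+1} = 0.8 + 0.1*8.0 = 1.6
Step 3: y^k = 1.6, reduced costs: (2.4, 11.8)
  x^k = (0.0, 0.0), subgradient = b - a^T x = 8.0
  y^{k+1} = 1.6 + 0.1*8.0 = 2.4
Step 4: y^k = 2.4, reduced costs: (1.6, 10.2)
  x^k = (0.0, 0.0), subgradient = b - a^T x = 8.0
  y^{k+1} = 2.4 + 0.1*8.0 = 3.2
Dual objective at y_4 = 3.2: reduced costs (0.8, 8.6), box minimizer x = (0.0, 0.0)
g(y_4) = b*y + (c1 - a1*y)*x1 + (c2 - a2*y)*x2 = 8*3.2 + 0.8*0.0 + 8.6*0.0 = 25.6 + 0.0 + 0.0 = 25.6


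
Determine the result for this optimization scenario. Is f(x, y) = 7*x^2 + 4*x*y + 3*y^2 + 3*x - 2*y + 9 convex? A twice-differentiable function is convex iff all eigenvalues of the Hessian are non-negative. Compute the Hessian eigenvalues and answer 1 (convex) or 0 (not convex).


The Hessian of f(x,y) = 7*x^2 + 4*x*y + 3*y^2 + 3*x - 2*y + 9 is:
H = [[14, 4], [4, 6]]
Trace = 14 + 6 = 20
Determinant = 14*6 - (4)^2 = 68
Discriminant = (20)^2 - 4*68 = 128.0
Eigenvalues: lambda_1 = 4.3431, lambda_2 = 15.6569
The function is convex.

1


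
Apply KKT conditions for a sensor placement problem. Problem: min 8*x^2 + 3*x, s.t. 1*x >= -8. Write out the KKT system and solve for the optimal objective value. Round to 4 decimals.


Step 1: Try lambda = 0 (constraint inactive).
Stationarity: 2*8*x + 3 = 0
x* = -3/(2*8) = -0.1875
Check constraint: 1*-0.1875 = -0.1875 >= -8 -- satisfied.
Step 2: Compute optimal value.
f(x*) = 8*(-0.1875)^2 + 3*(-0.1875) = -0.2813


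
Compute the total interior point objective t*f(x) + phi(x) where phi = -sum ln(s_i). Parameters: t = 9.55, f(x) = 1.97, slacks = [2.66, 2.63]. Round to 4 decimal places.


Step 1: Compute log-barrier.
ln values: [0.9783, 0.967]
phi = -(0.9783 + 0.967) = -1.9453
Step 2: Compute augmented objective.
t*f(x) = 9.55*1.97 = 18.8135
Total = 18.8135 - 1.9453 = 16.8682


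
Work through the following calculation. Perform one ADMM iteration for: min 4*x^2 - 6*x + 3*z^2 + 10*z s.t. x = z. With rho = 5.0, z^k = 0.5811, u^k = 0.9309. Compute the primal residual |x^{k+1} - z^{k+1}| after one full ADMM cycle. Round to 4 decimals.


ADMM iteration with rho = 5.0, z^k = 0.5811, u^k = 0.9309
Step 1: x-update.
Minimize 4*x^2 - 6*x + (5.0/2)*(x - 0.5811 + 0.9309)^2
FOC: (2*4 + 5.0)*x = 6 + 5.0*(0.5811 - 0.9309)
x^{k+1} = 0.327
Step 2: z-update.
Minimize 3*z^2 + 10*z + (5.0/2)*(0.327 - z + 0.9309)^2
FOC: (2*3 + 5.0)*z = -10 + 5.0*(0.327 + 0.9309)
z^{k+1} = -0.3373
Step 3: u-update.
u^{k+1} = 0.9309 + 0.327 + 0.3373 = 1.5952
Step 4: Primal residual = |0.327 + 0.3373| = 0.6643


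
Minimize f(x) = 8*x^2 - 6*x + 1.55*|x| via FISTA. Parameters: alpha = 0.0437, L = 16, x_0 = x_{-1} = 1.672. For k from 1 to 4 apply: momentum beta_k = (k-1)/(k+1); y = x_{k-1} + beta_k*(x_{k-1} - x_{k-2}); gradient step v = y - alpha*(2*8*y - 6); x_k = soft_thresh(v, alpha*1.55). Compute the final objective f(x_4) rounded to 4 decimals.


FISTA on f(x) = 8*x^2 - 6*x + 1.55*|x|
L = 16, alpha = 0.0437
Iteration 1: beta = 0.0, y = 1.672 + 0.0*(1.672 - 1.672) = 1.672
  grad(y) = 20.752, v = y - alpha*grad = 0.7651
  prox(v) = soft_thresh(0.7651, 0.0677) = 0.6974
Iteration 2: beta = 0.3333, y = 0.6974 + 0.3333*(0.6974 - 1.672) = 0.3725
  grad(y) = -0.0394, v = y - alpha*grad = 0.3743
  prox(v) = soft_thresh(0.3743, 0.0677) = 0.3065
Iteration 3: beta = 0.5, y = 0.3065 + 0.5*(0.3065 - 0.6974) = 0.1111
  grad(y) = -4.2226, v = y - alpha*grad = 0.2956
  prox(v) = soft_thresh(0.2956, 0.0677) = 0.2279
Iteration 4: beta = 0.6, y = 0.2279 + 0.6*(0.2279 - 0.3065) = 0.1807
  grad(y) = -3.1089, v = y - alpha*grad = 0.3166
  prox(v) = soft_thresh(0.3166, 0.0677) = 0.2488
f(x_4) = 8*0.2488^2 - 6*0.2488 + 1.55*|0.2488| = -0.612


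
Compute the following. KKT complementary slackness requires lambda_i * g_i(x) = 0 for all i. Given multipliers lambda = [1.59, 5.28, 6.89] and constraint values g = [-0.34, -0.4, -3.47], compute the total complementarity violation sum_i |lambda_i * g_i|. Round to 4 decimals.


KKT complementary slackness check:
lambda_1 * g_1 = 1.59 * -0.34 = -0.5406
lambda_2 * g_2 = 5.28 * -0.4 = -2.112
lambda_3 * g_3 = 6.89 * -3.47 = -23.9083
Total violation = 0.5406 + 2.112 + 23.9083 = 26.5609


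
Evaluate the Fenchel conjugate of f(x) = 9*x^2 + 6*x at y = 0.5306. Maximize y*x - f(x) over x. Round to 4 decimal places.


f*(y) = sup_x {y*x - a*x^2 - b*x} = sup_x {(y-b)*x - a*x^2}
FOC: (y - b) - 2a*x = 0 => x* = (y - b)/(2a)
x* = (0.5306 - 6)/(2*9) = -0.3039
f*(0.5306) = (y-b)^2/(4a) = (0.5306 - 6)^2/(4*9)
= 29.9143/36 = 0.831


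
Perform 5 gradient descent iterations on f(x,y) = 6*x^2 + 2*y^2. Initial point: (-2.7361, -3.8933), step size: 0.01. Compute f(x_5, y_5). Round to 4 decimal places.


Gradient descent on f(x,y) = 6*x^2 + 2*y^2.
Starting point: (-2.7361, -3.8933), alpha = 0.01
Step 1: grad_x = 2*6*-2.7361 = -32.8332, grad_y = 2*2*-3.8933 = -15.5732
  x_1 = -2.7361 - 0.01*-32.8332 = -2.4078
  y_1 = -3.8933 - 0.01*-15.5732 = -3.7376
Step 2: grad_x = 2*6*-2.4078 = -28.8932, grad_y = 2*2*-3.7376 = -14.9503
  x_2 = -2.4078 - 0.01*-28.8932 = -2.1188
  y_2 = -3.7376 - 0.01*-14.9503 = -3.5881
Step 3: grad_x = 2*6*-2.1188 = -25.426, grad_y = 2*2*-3.5881 = -14.3523
  x_3 = -2.1188 - 0.01*-25.426 = -1.8646
  y_3 = -3.5881 - 0.01*-14.3523 = -3.4445
Step 4: grad_x = 2*6*-1.8646 = -22.3749, grad_y = 2*2*-3.4445 = -13.7782
  x_4 = -1.8646 - 0.01*-22.3749 = -1.6408
  y_4 = -3.4445 - 0.01*-13.7782 = -3.3068
Step 5: grad_x = 2*6*-1.6408 = -19.6899, grad_y = 2*2*-3.3068 = -13.227
  x_5 = -1.6408 - 0.01*-19.6899 = -1.4439
  y_5 = -3.3068 - 0.01*-13.227 = -3.1745
f(-1.4439, -3.1745) = 6*(-1.4439)^2 + 2*(-3.1745)^2 = 32.6643


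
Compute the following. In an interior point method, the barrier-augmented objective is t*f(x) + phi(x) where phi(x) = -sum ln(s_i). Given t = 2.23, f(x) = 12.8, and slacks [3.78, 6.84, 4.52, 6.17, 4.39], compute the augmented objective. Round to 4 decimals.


Step 1: Compute log-barrier.
ln values: [1.3297, 1.9228, 1.5085, 1.8197, 1.4793]
phi = -(1.3297 + 1.9228 + 1.5085 + 1.8197 + 1.4793) = -8.0601
Step 2: Compute augmented objective.
t*f(x) = 2.23*12.8 = 28.544
Total = 28.544 - 8.0601 = 20.4839


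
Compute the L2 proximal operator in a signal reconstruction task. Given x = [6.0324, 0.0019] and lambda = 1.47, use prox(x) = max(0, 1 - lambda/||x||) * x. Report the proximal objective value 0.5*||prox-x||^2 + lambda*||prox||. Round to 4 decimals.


Step 1: Compute ||x||.
||x|| = 6.0324
Step 2: Compute scaling factor.
scale = max(0, 1 - 1.47/6.0324) = 0.7563
Step 3: prox(x) = [4.5624, 0.0014]
||prox(x)|| = 4.5624
Step 4: Proximal objective.
0.5*||prox-x||^2 = 1.0805
lambda*||prox|| = 6.7067
Total = 7.7872


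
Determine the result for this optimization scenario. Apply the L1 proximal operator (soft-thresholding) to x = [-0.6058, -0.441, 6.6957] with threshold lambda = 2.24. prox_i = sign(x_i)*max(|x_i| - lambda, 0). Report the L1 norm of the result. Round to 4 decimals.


Soft-thresholding with lambda = 2.24:
prox(-0.6058) = sign(-0.6058)*max(|-0.6058| - 2.24, 0) = 0.0
prox(-0.441) = sign(-0.441)*max(|-0.441| - 2.24, 0) = 0.0
prox(6.6957) = sign(6.6957)*max(|6.6957| - 2.24, 0) = 4.4557
prox(x) = [0.0, 0.0, 4.4557]
||prox(x)||_1 = 0.0 + 0.0 + 4.4557 = 4.4557


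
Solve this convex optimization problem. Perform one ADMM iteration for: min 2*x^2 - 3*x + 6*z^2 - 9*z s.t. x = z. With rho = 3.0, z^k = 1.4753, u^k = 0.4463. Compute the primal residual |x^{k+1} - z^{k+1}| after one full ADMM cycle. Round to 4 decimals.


ADMM iteration with rho = 3.0, z^k = 1.4753, u^k = 0.4463
Step 1: x-update.
Minimize 2*x^2 - 3*x + (3.0/2)*(x - 1.4753 + 0.4463)^2
FOC: (2*2 + 3.0)*x = 3 + 3.0*(1.4753 - 0.4463)
x^{k+1} = 0.8696
Step 2: z-update.
Minimize 6*z^2 - 9*z + (3.0/2)*(0.8696 - z + 0.4463)^2
FOC: (2*6 + 3.0)*z = 9 + 3.0*(0.8696 + 0.4463)
z^{k+1} = 0.8632
Step 3: u-update.
u^{k+1} = 0.4463 + 0.8696 - 0.8632 = 0.4527
Step 4: Primal residual = |0.8696 - 0.8632| = 0.0064


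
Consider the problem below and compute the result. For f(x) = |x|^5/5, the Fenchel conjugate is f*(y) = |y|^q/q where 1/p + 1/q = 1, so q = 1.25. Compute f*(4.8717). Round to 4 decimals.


The conjugate exponent q satisfies 1/p + 1/q = 1.
p = 5, so q = 5/(5 - 1) = 1.25
|y|^q = 4.8717^1.25 = 7.2377
f*(4.8717) = 7.2377 / 1.25 = 5.7902


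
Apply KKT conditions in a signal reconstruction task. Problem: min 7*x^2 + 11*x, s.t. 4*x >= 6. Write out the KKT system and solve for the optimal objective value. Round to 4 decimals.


Step 1: Try lambda = 0 (constraint inactive).
x_unc = -11/(2*7) = -0.7857
Check: 4*-0.7857 = -3.1428 < 6 -- violated!
Step 2: Constraint must be active: 4*x = 6
x* = 6/4 = 1.5
lambda = (2*7*1.5 + 11)/4 = 8.0
Step 3: Compute optimal value.
f(x*) = 7*1.5^2 + 11*1.5 = 32.25


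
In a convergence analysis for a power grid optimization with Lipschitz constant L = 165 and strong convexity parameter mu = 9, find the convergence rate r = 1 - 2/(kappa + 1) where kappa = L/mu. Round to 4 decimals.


Step 1: Compute the condition number.
kappa = L/mu = 165/9 = 18.3333
Step 2: Compute the convergence rate.
r = 1 - 2/(kappa + 1) = 1 - 2*mu/(L + mu) = (L - mu)/(L + mu) = 156/174 = 0.8966
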